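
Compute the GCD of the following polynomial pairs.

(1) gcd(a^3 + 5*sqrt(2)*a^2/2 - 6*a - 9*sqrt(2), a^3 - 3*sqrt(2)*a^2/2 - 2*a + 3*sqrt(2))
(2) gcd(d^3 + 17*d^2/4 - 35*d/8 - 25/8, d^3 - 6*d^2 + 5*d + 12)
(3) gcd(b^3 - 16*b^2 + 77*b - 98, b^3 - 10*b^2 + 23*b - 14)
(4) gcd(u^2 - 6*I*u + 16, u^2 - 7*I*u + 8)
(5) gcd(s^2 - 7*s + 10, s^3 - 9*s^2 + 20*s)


(1) = a^2 - sqrt(2)*a/2 - 3
(2) = 1
(3) = b^2 - 9*b + 14
(4) = gcd((u - 8*I)*(u + 2*I), (u - 8*I)*(u + I)) = u - 8*I
(5) = gcd((s - 5)*(s - 2), s*(s - 5)*(s - 4)) = s - 5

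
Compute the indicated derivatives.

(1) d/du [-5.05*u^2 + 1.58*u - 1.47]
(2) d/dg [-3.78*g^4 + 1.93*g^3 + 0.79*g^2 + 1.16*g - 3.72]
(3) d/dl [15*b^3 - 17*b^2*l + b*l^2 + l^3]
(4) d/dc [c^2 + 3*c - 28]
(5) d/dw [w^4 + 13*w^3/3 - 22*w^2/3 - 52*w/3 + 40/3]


(1) = 1.58 - 10.1*u
(2) = -15.12*g^3 + 5.79*g^2 + 1.58*g + 1.16
(3) = -17*b^2 + 2*b*l + 3*l^2
(4) = 2*c + 3
(5) = 4*w^3 + 13*w^2 - 44*w/3 - 52/3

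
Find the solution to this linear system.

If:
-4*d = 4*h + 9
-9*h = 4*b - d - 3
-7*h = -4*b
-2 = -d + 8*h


Then:
No Solution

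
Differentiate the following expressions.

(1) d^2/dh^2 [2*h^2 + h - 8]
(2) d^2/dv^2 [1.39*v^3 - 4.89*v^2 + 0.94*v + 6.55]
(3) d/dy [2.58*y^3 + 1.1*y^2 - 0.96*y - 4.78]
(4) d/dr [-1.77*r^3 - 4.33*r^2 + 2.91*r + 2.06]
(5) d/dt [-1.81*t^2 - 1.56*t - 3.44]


(1) = 4
(2) = 8.34*v - 9.78
(3) = 7.74*y^2 + 2.2*y - 0.96
(4) = -5.31*r^2 - 8.66*r + 2.91
(5) = -3.62*t - 1.56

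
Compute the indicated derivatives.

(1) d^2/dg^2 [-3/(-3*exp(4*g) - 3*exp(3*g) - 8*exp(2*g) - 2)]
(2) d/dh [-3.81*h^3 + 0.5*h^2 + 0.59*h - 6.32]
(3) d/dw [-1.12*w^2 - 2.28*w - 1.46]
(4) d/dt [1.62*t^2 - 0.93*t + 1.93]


(1) = 3*(2*(12*exp(2*g) + 9*exp(g) + 16)^2*exp(2*g) - (48*exp(2*g) + 27*exp(g) + 32)*(3*exp(4*g) + 3*exp(3*g) + 8*exp(2*g) + 2))*exp(2*g)/(3*exp(4*g) + 3*exp(3*g) + 8*exp(2*g) + 2)^3
(2) = -11.43*h^2 + 1.0*h + 0.59
(3) = -2.24*w - 2.28
(4) = 3.24*t - 0.93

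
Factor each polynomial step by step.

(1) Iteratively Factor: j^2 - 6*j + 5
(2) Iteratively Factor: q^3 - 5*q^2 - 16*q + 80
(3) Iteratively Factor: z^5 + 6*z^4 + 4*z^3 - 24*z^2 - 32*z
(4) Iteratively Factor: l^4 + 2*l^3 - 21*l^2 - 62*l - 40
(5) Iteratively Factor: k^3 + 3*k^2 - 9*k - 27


(1) = (j - 5)*(j - 1)
(2) = (q - 4)*(q^2 - q - 20) = (q - 5)*(q - 4)*(q + 4)
(3) = (z)*(z^4 + 6*z^3 + 4*z^2 - 24*z - 32) = z*(z + 2)*(z^3 + 4*z^2 - 4*z - 16) = z*(z + 2)^2*(z^2 + 2*z - 8) = z*(z - 2)*(z + 2)^2*(z + 4)
(4) = (l + 4)*(l^3 - 2*l^2 - 13*l - 10) = (l - 5)*(l + 4)*(l^2 + 3*l + 2) = (l - 5)*(l + 1)*(l + 4)*(l + 2)
(5) = (k - 3)*(k^2 + 6*k + 9) = (k - 3)*(k + 3)*(k + 3)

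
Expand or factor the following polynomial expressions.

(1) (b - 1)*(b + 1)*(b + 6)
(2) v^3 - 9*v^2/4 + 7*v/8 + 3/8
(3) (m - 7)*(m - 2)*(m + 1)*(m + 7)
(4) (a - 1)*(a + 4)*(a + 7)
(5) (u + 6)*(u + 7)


(1) = b^3 + 6*b^2 - b - 6
(2) = (v - 3/2)*(v - 1)*(v + 1/4)
(3) = m^4 - m^3 - 51*m^2 + 49*m + 98
(4) = a^3 + 10*a^2 + 17*a - 28
(5) = u^2 + 13*u + 42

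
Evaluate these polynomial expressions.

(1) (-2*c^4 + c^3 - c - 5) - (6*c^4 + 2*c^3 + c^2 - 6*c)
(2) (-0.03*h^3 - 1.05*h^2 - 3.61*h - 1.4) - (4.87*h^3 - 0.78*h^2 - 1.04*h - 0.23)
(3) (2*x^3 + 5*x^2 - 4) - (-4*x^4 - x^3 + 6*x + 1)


(1) = -8*c^4 - c^3 - c^2 + 5*c - 5
(2) = -4.9*h^3 - 0.27*h^2 - 2.57*h - 1.17
(3) = 4*x^4 + 3*x^3 + 5*x^2 - 6*x - 5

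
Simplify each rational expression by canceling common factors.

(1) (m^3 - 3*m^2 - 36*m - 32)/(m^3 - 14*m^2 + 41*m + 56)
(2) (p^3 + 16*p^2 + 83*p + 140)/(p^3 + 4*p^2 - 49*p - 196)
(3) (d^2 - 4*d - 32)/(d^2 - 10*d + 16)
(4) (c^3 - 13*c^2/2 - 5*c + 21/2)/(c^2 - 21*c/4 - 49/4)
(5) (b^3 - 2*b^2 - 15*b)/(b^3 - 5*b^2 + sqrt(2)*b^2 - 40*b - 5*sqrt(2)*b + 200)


(1) = (m + 4)/(m - 7)
(2) = (p + 5)/(p - 7)
(3) = (d + 4)/(d - 2)
(4) = (4*c^2 + 2*c - 6)/(4*c + 7)
(5) = (b^2 + 3*b)/(b^2 + sqrt(2)*b - 40)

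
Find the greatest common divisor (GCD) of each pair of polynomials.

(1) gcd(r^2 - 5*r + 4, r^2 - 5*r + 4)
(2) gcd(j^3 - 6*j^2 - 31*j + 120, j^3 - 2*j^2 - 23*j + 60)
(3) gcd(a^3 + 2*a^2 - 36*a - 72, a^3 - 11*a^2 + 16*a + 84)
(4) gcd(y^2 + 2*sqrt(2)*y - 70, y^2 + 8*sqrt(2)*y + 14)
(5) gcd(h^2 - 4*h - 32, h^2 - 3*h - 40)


(1) = gcd((r - 4)*(r - 1), (r - 4)*(r - 1)) = r^2 - 5*r + 4
(2) = gcd((j - 8)*(j - 3)*(j + 5), (j - 4)*(j - 3)*(j + 5)) = j^2 + 2*j - 15
(3) = gcd((a - 6)*(a + 2)*(a + 6), (a - 7)*(a - 6)*(a + 2)) = a^2 - 4*a - 12
(4) = gcd((y - 5*sqrt(2))*(y + 7*sqrt(2)), (y + sqrt(2))*(y + 7*sqrt(2))) = y + 7*sqrt(2)
(5) = gcd((h - 8)*(h + 4), (h - 8)*(h + 5)) = h - 8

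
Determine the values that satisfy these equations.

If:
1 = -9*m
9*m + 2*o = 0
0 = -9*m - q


Then:
m = -1/9
o = 1/2
q = 1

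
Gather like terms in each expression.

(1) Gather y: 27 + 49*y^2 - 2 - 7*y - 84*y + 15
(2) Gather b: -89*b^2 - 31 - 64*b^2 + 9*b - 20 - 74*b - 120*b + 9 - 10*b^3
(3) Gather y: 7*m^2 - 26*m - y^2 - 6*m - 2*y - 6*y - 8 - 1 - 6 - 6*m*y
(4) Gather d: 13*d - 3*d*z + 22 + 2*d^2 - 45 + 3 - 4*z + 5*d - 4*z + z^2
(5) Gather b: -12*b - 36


(1) = 49*y^2 - 91*y + 40
(2) = -10*b^3 - 153*b^2 - 185*b - 42
(3) = 7*m^2 - 32*m - y^2 + y*(-6*m - 8) - 15
(4) = 2*d^2 + d*(18 - 3*z) + z^2 - 8*z - 20
(5) = -12*b - 36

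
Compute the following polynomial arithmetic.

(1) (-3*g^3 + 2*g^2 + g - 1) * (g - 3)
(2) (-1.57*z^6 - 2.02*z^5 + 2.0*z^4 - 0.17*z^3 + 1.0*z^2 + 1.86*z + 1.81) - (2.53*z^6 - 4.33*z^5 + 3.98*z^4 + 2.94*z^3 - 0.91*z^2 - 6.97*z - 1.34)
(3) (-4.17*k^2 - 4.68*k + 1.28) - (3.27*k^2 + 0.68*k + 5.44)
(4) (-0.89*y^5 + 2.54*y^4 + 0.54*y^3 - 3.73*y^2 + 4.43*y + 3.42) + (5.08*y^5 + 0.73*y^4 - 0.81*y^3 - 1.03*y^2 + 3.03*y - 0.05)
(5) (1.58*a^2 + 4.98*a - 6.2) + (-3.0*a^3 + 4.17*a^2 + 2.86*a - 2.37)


(1) = -3*g^4 + 11*g^3 - 5*g^2 - 4*g + 3
(2) = -4.1*z^6 + 2.31*z^5 - 1.98*z^4 - 3.11*z^3 + 1.91*z^2 + 8.83*z + 3.15
(3) = -7.44*k^2 - 5.36*k - 4.16
(4) = 4.19*y^5 + 3.27*y^4 - 0.27*y^3 - 4.76*y^2 + 7.46*y + 3.37
(5) = -3.0*a^3 + 5.75*a^2 + 7.84*a - 8.57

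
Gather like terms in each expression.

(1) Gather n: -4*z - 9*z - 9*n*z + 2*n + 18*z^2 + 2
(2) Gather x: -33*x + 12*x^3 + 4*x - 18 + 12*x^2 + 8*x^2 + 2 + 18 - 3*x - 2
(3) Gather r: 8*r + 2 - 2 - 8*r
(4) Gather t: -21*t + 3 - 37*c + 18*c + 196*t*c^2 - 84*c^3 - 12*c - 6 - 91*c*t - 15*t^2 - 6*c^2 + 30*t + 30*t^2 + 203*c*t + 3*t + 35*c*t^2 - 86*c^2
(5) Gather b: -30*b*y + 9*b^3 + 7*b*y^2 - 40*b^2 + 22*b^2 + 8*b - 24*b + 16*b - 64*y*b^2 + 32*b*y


(1) = n*(2 - 9*z) + 18*z^2 - 13*z + 2
(2) = 12*x^3 + 20*x^2 - 32*x
(3) = 0
(4) = -84*c^3 - 92*c^2 - 31*c + t^2*(35*c + 15) + t*(196*c^2 + 112*c + 12) - 3
(5) = 9*b^3 + b^2*(-64*y - 18) + b*(7*y^2 + 2*y)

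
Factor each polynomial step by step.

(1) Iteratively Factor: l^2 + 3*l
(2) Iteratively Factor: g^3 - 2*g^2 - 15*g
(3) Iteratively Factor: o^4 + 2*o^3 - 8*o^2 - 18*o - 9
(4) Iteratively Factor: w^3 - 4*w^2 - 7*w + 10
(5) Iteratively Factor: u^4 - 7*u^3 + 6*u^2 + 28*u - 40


(1) = (l)*(l + 3)
(2) = (g)*(g^2 - 2*g - 15) = g*(g + 3)*(g - 5)
(3) = (o + 1)*(o^3 + o^2 - 9*o - 9) = (o - 3)*(o + 1)*(o^2 + 4*o + 3) = (o - 3)*(o + 1)^2*(o + 3)
(4) = (w + 2)*(w^2 - 6*w + 5) = (w - 5)*(w + 2)*(w - 1)
(5) = (u - 2)*(u^3 - 5*u^2 - 4*u + 20) = (u - 5)*(u - 2)*(u^2 - 4) = (u - 5)*(u - 2)^2*(u + 2)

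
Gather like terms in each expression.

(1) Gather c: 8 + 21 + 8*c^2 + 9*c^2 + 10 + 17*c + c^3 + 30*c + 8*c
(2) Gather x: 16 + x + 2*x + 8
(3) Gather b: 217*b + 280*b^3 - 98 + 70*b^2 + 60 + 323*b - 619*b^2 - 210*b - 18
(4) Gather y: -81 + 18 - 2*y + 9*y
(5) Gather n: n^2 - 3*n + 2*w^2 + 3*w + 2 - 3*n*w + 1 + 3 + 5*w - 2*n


(1) = c^3 + 17*c^2 + 55*c + 39
(2) = 3*x + 24
(3) = 280*b^3 - 549*b^2 + 330*b - 56
(4) = 7*y - 63
(5) = n^2 + n*(-3*w - 5) + 2*w^2 + 8*w + 6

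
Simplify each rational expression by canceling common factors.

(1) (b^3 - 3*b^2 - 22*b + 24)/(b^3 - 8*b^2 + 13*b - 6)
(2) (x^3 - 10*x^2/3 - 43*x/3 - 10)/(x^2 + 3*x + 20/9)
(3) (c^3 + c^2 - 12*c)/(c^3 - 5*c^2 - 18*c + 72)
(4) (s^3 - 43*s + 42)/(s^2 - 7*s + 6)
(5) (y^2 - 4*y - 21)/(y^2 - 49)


(1) = (b + 4)/(b - 1)
(2) = (3*x^2 - 15*x - 18)/(3*x + 4)
(3) = c/(c - 6)
(4) = s + 7
(5) = (y + 3)/(y + 7)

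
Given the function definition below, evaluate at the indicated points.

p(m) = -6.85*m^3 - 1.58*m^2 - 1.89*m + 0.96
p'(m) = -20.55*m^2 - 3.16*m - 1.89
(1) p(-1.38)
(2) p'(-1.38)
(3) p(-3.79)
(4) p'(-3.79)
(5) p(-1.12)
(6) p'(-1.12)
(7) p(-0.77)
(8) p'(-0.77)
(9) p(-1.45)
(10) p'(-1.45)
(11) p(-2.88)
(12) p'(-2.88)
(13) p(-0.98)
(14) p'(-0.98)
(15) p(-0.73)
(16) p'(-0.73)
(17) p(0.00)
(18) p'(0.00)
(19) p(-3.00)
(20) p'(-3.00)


(1) = 18.56
(2) = -36.66
(3) = 358.34
(4) = -285.10
(5) = 10.72
(6) = -24.13
(7) = 4.61
(8) = -11.64
(9) = 21.26
(10) = -40.51
(11) = 156.93
(12) = -163.24
(13) = 7.74
(14) = -18.53
(15) = 4.16
(16) = -10.53
(17) = 0.96
(18) = -1.89
(19) = 177.36
(20) = -177.36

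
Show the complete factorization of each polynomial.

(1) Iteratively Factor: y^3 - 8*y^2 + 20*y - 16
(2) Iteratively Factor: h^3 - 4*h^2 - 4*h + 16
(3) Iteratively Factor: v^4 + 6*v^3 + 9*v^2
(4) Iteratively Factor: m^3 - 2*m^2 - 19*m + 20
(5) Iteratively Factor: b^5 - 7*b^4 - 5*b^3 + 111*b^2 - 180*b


(1) = (y - 2)*(y^2 - 6*y + 8) = (y - 2)^2*(y - 4)
(2) = (h - 2)*(h^2 - 2*h - 8) = (h - 4)*(h - 2)*(h + 2)
(3) = (v + 3)*(v^3 + 3*v^2) = v*(v + 3)*(v^2 + 3*v) = v*(v + 3)^2*(v)
(4) = (m - 1)*(m^2 - m - 20) = (m - 1)*(m + 4)*(m - 5)
(5) = (b - 3)*(b^4 - 4*b^3 - 17*b^2 + 60*b) = (b - 3)*(b + 4)*(b^3 - 8*b^2 + 15*b) = (b - 3)^2*(b + 4)*(b^2 - 5*b) = b*(b - 3)^2*(b + 4)*(b - 5)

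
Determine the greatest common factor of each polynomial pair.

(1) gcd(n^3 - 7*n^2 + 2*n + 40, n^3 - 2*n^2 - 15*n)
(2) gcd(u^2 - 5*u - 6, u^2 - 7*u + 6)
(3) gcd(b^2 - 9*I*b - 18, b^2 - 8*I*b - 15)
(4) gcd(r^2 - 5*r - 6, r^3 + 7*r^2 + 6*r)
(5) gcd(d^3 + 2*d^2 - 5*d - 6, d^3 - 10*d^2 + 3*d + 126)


(1) = gcd((n - 5)*(n - 4)*(n + 2), n*(n - 5)*(n + 3)) = n - 5
(2) = u - 6
(3) = b - 3*I
(4) = r + 1
(5) = d + 3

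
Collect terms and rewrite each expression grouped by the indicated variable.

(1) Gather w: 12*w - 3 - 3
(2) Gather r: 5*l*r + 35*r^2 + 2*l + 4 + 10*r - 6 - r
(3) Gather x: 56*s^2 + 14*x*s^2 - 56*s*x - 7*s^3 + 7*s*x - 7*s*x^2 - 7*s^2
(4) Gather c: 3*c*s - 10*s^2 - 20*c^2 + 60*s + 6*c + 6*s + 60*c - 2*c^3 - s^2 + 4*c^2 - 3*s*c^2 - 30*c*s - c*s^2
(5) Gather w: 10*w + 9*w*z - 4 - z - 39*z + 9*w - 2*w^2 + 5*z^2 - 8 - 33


(1) = 12*w - 6
(2) = 2*l + 35*r^2 + r*(5*l + 9) - 2
(3) = -7*s^3 + 49*s^2 - 7*s*x^2 + x*(14*s^2 - 49*s)
(4) = -2*c^3 + c^2*(-3*s - 16) + c*(-s^2 - 27*s + 66) - 11*s^2 + 66*s
(5) = -2*w^2 + w*(9*z + 19) + 5*z^2 - 40*z - 45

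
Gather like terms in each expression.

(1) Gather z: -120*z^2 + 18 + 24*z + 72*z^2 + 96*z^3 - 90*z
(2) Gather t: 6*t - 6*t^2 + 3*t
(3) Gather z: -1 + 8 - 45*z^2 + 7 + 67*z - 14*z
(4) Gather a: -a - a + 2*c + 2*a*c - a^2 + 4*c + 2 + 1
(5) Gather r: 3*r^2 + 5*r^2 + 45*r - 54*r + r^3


(1) = 96*z^3 - 48*z^2 - 66*z + 18
(2) = -6*t^2 + 9*t
(3) = -45*z^2 + 53*z + 14
(4) = -a^2 + a*(2*c - 2) + 6*c + 3
(5) = r^3 + 8*r^2 - 9*r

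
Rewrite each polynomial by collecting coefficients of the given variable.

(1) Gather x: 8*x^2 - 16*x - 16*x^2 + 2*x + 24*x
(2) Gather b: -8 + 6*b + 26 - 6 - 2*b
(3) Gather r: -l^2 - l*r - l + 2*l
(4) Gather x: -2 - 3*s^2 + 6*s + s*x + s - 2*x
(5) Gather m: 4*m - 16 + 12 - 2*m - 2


(1) = -8*x^2 + 10*x
(2) = 4*b + 12
(3) = -l^2 - l*r + l
(4) = -3*s^2 + 7*s + x*(s - 2) - 2
(5) = 2*m - 6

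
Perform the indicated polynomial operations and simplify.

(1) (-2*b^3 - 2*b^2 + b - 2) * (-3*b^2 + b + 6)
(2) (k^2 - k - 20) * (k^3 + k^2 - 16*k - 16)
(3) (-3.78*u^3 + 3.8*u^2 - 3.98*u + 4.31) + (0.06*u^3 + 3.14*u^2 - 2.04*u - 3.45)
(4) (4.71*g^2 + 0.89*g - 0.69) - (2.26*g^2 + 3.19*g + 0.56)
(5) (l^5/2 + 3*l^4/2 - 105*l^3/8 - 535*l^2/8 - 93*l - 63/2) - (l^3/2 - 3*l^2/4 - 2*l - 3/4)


(1) = 6*b^5 + 4*b^4 - 17*b^3 - 5*b^2 + 4*b - 12
(2) = k^5 - 37*k^3 - 20*k^2 + 336*k + 320
(3) = -3.72*u^3 + 6.94*u^2 - 6.02*u + 0.86
(4) = 2.45*g^2 - 2.3*g - 1.25
(5) = l^5/2 + 3*l^4/2 - 109*l^3/8 - 529*l^2/8 - 91*l - 123/4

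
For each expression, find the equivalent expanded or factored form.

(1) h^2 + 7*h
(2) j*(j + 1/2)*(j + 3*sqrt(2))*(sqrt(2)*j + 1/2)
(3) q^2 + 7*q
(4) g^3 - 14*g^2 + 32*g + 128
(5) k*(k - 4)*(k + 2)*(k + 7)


(1) = h*(h + 7)
(2) = sqrt(2)*j^4 + sqrt(2)*j^3/2 + 13*j^3/2 + 3*sqrt(2)*j^2/2 + 13*j^2/4 + 3*sqrt(2)*j/4
(3) = q*(q + 7)
(4) = (g - 8)^2*(g + 2)
(5) = k^4 + 5*k^3 - 22*k^2 - 56*k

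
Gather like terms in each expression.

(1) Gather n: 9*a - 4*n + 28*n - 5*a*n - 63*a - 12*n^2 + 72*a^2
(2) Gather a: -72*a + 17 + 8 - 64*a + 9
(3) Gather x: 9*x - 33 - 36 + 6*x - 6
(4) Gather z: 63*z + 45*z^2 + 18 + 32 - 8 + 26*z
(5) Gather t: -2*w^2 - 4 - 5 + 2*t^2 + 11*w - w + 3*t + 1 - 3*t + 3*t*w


(1) = 72*a^2 - 54*a - 12*n^2 + n*(24 - 5*a)
(2) = 34 - 136*a
(3) = 15*x - 75
(4) = 45*z^2 + 89*z + 42
(5) = 2*t^2 + 3*t*w - 2*w^2 + 10*w - 8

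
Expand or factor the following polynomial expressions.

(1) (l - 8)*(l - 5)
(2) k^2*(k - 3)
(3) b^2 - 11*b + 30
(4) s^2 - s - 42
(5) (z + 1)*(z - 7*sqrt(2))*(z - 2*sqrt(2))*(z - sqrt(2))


(1) = l^2 - 13*l + 40
(2) = k^3 - 3*k^2
(3) = (b - 6)*(b - 5)
(4) = (s - 7)*(s + 6)
(5) = z^4 - 10*sqrt(2)*z^3 + z^3 - 10*sqrt(2)*z^2 + 46*z^2 - 28*sqrt(2)*z + 46*z - 28*sqrt(2)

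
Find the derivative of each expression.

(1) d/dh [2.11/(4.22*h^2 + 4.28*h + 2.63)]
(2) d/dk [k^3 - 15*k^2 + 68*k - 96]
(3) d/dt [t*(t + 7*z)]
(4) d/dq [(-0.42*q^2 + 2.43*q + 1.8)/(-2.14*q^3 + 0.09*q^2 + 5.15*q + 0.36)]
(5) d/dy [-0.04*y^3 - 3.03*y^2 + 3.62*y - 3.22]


(1) = (-17.8084*h - 9.0308)/(4.22*h^2 + 4.28*h + 2.63)^2
(2) = 3*k^2 - 30*k + 68
(3) = 2*t + 7*z
(4) = (-0.8988*q^4 + 10.4004*q^3 + 9.1743*q^2 - 0.6264*q - 8.3952)/(4.5796*q^6 - 0.3852*q^5 - 22.0339*q^4 - 0.6138*q^3 + 26.5873*q^2 + 3.708*q + 0.1296)
(5) = -0.12*y^2 - 6.06*y + 3.62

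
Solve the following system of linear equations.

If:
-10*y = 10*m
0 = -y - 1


Then:
m = 1
y = -1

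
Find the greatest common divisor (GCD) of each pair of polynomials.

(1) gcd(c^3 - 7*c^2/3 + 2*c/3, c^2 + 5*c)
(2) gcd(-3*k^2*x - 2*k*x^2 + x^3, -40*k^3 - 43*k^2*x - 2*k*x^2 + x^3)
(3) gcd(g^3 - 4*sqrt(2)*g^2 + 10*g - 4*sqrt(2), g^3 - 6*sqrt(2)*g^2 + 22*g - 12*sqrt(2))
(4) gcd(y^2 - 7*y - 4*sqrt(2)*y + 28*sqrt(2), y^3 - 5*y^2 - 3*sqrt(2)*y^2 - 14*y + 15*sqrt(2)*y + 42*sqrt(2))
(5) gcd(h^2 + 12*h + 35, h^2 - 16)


(1) = gcd(c*(c - 2)*(c - 1/3), c*(c + 5)) = c
(2) = gcd(x*(-3*k + x)*(k + x), (-8*k + x)*(k + x)*(5*k + x)) = k + x
(3) = g^2 - 3*sqrt(2)*g + 4
(4) = gcd((y - 7)*(y - 4*sqrt(2)), (y - 7)*(y + 2)*(y - 3*sqrt(2))) = y - 7
(5) = 1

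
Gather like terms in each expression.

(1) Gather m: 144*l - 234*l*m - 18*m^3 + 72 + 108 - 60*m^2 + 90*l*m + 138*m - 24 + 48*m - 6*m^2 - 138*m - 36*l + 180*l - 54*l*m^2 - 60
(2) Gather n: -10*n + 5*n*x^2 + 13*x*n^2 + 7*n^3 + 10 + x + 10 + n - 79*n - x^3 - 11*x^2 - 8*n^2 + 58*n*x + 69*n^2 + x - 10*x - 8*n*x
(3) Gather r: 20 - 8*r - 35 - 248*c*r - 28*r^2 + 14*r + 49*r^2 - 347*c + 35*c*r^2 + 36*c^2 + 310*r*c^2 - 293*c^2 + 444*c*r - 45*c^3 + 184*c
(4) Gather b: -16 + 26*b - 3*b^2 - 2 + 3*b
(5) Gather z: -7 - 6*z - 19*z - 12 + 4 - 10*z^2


(1) = 288*l - 18*m^3 + m^2*(-54*l - 66) + m*(48 - 144*l) + 96
(2) = 7*n^3 + n^2*(13*x + 61) + n*(5*x^2 + 50*x - 88) - x^3 - 11*x^2 - 8*x + 20
(3) = -45*c^3 - 257*c^2 - 163*c + r^2*(35*c + 21) + r*(310*c^2 + 196*c + 6) - 15
(4) = -3*b^2 + 29*b - 18
(5) = -10*z^2 - 25*z - 15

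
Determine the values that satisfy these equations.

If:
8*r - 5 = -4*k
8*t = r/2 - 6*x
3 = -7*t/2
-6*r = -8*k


Then:
k = 15/44
r = 5/11
t = -6/7
x = 1091/924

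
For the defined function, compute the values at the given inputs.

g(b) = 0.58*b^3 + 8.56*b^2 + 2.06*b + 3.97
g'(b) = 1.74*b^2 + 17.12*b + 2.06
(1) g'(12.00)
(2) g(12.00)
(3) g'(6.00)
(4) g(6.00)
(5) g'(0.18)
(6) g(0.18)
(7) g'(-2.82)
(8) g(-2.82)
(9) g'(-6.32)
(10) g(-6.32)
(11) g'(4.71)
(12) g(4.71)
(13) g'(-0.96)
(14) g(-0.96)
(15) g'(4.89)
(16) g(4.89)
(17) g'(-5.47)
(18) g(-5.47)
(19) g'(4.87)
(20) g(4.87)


(1) = 458.06
(2) = 2263.57
(3) = 167.42
(4) = 449.77
(5) = 5.20
(6) = 4.62
(7) = -32.38
(8) = 53.23
(9) = -36.64
(10) = 186.44
(11) = 121.30
(12) = 264.17
(13) = -12.77
(14) = 9.37
(15) = 127.38
(16) = 286.55
(17) = -39.52
(18) = 153.90
(19) = 126.70
(20) = 284.01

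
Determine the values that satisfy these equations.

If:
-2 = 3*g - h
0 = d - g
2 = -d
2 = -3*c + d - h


Then:
c = 0
d = -2
g = -2
h = -4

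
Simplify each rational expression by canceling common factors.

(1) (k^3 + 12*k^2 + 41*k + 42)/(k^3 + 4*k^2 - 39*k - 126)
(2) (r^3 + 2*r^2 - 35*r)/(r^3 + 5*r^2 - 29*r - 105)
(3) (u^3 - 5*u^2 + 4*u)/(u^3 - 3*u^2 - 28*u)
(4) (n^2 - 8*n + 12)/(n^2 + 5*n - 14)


(1) = (k + 2)/(k - 6)
(2) = r/(r + 3)
(3) = (u^2 - 5*u + 4)/(u^2 - 3*u - 28)
(4) = (n - 6)/(n + 7)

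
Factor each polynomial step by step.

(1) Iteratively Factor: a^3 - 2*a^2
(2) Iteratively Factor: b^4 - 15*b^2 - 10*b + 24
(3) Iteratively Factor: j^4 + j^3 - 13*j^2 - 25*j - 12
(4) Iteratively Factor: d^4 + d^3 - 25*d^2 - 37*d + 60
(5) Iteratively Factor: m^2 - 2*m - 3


(1) = (a - 2)*(a^2) = a*(a - 2)*(a)
(2) = (b - 1)*(b^3 + b^2 - 14*b - 24) = (b - 1)*(b + 2)*(b^2 - b - 12) = (b - 1)*(b + 2)*(b + 3)*(b - 4)
(3) = (j - 4)*(j^3 + 5*j^2 + 7*j + 3) = (j - 4)*(j + 1)*(j^2 + 4*j + 3) = (j - 4)*(j + 1)^2*(j + 3)
(4) = (d - 1)*(d^3 + 2*d^2 - 23*d - 60) = (d - 1)*(d + 4)*(d^2 - 2*d - 15) = (d - 1)*(d + 3)*(d + 4)*(d - 5)
(5) = (m - 3)*(m + 1)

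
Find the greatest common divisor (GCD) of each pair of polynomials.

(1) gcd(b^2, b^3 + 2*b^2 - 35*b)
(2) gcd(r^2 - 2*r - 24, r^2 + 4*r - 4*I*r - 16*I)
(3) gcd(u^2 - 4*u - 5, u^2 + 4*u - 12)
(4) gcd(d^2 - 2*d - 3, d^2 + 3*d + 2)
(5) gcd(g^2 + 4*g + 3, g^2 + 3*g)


(1) = b
(2) = gcd((r - 6)*(r + 4), (r + 4)*(r - 4*I)) = r + 4
(3) = gcd((u - 5)*(u + 1), (u - 2)*(u + 6)) = 1
(4) = d + 1
(5) = g + 3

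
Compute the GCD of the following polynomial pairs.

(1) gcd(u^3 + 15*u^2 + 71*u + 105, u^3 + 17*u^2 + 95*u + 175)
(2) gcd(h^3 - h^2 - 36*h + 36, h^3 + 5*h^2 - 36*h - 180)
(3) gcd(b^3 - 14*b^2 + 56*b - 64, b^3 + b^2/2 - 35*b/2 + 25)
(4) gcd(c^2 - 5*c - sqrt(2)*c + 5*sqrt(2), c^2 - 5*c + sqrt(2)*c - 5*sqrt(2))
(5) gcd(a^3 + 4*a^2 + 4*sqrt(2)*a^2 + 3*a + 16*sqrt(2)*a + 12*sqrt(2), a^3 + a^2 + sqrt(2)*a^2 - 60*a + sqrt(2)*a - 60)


(1) = gcd((u + 3)*(u + 5)*(u + 7), (u + 5)^2*(u + 7)) = u^2 + 12*u + 35
(2) = h^2 - 36
(3) = b - 2
(4) = gcd((c - 5)*(c - sqrt(2)), (c - 5)*(c + sqrt(2))) = c - 5
(5) = a + 1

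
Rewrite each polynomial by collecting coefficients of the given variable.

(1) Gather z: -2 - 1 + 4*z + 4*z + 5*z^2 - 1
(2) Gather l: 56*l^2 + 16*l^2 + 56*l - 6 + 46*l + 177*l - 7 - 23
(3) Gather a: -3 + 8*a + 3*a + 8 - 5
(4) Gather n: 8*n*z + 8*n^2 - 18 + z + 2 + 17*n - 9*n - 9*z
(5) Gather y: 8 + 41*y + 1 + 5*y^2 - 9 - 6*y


(1) = 5*z^2 + 8*z - 4
(2) = 72*l^2 + 279*l - 36
(3) = 11*a
(4) = 8*n^2 + n*(8*z + 8) - 8*z - 16
(5) = 5*y^2 + 35*y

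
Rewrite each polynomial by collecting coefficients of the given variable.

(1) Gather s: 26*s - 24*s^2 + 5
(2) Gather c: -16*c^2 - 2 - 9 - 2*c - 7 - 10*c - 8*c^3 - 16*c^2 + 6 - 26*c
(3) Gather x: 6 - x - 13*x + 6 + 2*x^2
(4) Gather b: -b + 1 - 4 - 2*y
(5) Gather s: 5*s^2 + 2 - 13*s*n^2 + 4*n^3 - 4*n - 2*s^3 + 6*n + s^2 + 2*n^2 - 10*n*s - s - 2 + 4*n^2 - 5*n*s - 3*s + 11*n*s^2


(1) = -24*s^2 + 26*s + 5
(2) = -8*c^3 - 32*c^2 - 38*c - 12
(3) = 2*x^2 - 14*x + 12
(4) = -b - 2*y - 3
(5) = 4*n^3 + 6*n^2 + 2*n - 2*s^3 + s^2*(11*n + 6) + s*(-13*n^2 - 15*n - 4)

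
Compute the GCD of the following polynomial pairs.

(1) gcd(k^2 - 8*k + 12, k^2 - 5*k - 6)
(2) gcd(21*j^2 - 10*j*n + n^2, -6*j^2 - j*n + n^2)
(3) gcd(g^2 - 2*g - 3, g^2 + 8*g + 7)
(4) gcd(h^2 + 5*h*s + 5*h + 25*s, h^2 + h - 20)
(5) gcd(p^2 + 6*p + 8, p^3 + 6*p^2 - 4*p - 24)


(1) = gcd((k - 6)*(k - 2), (k - 6)*(k + 1)) = k - 6
(2) = 3*j - n
(3) = g + 1
(4) = gcd((h + 5)*(h + 5*s), (h - 4)*(h + 5)) = h + 5
(5) = gcd((p + 2)*(p + 4), (p - 2)*(p + 2)*(p + 6)) = p + 2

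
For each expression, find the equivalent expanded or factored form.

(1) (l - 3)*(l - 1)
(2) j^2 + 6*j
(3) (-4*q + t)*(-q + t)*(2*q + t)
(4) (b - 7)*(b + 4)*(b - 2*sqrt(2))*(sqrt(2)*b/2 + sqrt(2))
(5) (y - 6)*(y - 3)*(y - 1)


(1) = l^2 - 4*l + 3
(2) = j*(j + 6)
(3) = 8*q^3 - 6*q^2*t - 3*q*t^2 + t^3
(4) = sqrt(2)*b^4/2 - 2*b^3 - sqrt(2)*b^3/2 - 17*sqrt(2)*b^2 + 2*b^2 - 28*sqrt(2)*b + 68*b + 112
(5) = y^3 - 10*y^2 + 27*y - 18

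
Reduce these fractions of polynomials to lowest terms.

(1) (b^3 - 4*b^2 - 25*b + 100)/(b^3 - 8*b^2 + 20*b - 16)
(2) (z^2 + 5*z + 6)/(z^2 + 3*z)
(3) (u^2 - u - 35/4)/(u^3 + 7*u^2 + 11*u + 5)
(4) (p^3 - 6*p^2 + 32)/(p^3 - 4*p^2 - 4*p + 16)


(1) = (b^2 - 25)/(b^2 - 4*b + 4)
(2) = (z + 2)/z
(3) = (4*u^2 - 4*u - 35)/(4*u^3 + 28*u^2 + 44*u + 20)
(4) = (p - 4)/(p - 2)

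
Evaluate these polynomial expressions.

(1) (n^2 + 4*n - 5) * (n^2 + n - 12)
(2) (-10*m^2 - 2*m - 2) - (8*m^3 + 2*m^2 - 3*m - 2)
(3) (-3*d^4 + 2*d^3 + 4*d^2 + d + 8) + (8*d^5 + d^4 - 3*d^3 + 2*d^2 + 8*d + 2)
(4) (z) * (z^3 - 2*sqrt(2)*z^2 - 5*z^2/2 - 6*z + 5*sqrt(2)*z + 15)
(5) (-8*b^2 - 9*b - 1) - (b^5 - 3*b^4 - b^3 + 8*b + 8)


(1) = n^4 + 5*n^3 - 13*n^2 - 53*n + 60
(2) = -8*m^3 - 12*m^2 + m
(3) = 8*d^5 - 2*d^4 - d^3 + 6*d^2 + 9*d + 10
(4) = z^4 - 2*sqrt(2)*z^3 - 5*z^3/2 - 6*z^2 + 5*sqrt(2)*z^2 + 15*z
(5) = -b^5 + 3*b^4 + b^3 - 8*b^2 - 17*b - 9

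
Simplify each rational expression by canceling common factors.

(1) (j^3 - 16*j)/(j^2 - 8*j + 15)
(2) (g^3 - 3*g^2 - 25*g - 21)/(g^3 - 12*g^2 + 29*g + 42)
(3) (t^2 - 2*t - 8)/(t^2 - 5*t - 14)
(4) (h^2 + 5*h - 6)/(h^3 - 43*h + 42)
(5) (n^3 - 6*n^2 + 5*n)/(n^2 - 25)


(1) = (j^3 - 16*j)/(j^2 - 8*j + 15)
(2) = (g + 3)/(g - 6)
(3) = (t - 4)/(t - 7)
(4) = (h + 6)/(h^2 + h - 42)
(5) = (n^2 - n)/(n + 5)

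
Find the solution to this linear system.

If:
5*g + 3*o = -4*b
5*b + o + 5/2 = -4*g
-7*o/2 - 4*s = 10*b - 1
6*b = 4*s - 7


Then:
b = -49/82
g = -38/287
o = 292/287
s = 35/41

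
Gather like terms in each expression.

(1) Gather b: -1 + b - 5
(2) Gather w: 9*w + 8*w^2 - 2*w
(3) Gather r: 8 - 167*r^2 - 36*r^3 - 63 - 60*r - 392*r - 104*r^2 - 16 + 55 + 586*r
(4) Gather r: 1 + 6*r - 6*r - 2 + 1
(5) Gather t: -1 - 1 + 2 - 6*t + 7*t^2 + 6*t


(1) = b - 6
(2) = 8*w^2 + 7*w
(3) = -36*r^3 - 271*r^2 + 134*r - 16
(4) = 0
(5) = 7*t^2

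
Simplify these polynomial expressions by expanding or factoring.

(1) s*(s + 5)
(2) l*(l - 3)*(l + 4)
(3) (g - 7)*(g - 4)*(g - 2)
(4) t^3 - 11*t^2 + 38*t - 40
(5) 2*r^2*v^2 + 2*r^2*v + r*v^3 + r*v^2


(1) = s^2 + 5*s
(2) = l^3 + l^2 - 12*l
(3) = g^3 - 13*g^2 + 50*g - 56
(4) = (t - 5)*(t - 4)*(t - 2)
(5) = v*(2*r + v)*(r*v + r)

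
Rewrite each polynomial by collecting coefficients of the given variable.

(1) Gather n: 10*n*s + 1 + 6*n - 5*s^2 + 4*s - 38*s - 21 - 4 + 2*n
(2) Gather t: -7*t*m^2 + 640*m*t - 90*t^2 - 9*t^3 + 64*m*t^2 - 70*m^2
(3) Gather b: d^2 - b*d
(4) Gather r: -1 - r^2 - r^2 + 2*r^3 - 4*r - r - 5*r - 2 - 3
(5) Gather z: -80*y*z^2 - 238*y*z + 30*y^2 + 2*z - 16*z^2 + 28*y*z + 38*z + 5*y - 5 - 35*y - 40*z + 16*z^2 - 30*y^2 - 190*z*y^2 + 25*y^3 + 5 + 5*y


(1) = n*(10*s + 8) - 5*s^2 - 34*s - 24
(2) = -70*m^2 - 9*t^3 + t^2*(64*m - 90) + t*(-7*m^2 + 640*m)
(3) = -b*d + d^2
(4) = 2*r^3 - 2*r^2 - 10*r - 6
(5) = 25*y^3 - 80*y*z^2 - 25*y + z*(-190*y^2 - 210*y)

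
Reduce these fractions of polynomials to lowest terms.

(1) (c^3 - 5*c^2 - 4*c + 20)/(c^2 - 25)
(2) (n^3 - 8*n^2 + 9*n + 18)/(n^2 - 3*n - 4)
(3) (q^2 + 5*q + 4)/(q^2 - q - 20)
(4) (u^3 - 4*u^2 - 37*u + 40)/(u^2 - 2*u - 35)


(1) = (c^2 - 4)/(c + 5)
(2) = (n^2 - 9*n + 18)/(n - 4)
(3) = (q + 1)/(q - 5)
(4) = (u^2 - 9*u + 8)/(u - 7)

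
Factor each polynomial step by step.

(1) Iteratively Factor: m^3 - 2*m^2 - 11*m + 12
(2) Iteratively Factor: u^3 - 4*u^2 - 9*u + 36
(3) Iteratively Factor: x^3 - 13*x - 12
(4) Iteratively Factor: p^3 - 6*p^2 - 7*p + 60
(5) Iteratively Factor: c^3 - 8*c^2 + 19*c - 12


(1) = (m - 1)*(m^2 - m - 12) = (m - 1)*(m + 3)*(m - 4)
(2) = (u - 3)*(u^2 - u - 12) = (u - 3)*(u + 3)*(u - 4)
(3) = (x + 1)*(x^2 - x - 12) = (x - 4)*(x + 1)*(x + 3)
(4) = (p + 3)*(p^2 - 9*p + 20) = (p - 5)*(p + 3)*(p - 4)
(5) = (c - 1)*(c^2 - 7*c + 12) = (c - 3)*(c - 1)*(c - 4)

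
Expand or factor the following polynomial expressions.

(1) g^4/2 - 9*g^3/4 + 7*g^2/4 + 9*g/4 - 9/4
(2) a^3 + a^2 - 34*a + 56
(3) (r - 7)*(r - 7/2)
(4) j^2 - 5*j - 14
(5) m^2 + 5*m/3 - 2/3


(1) = (g/2 + 1/2)*(g - 3)*(g - 3/2)*(g - 1)
(2) = (a - 4)*(a - 2)*(a + 7)
(3) = r^2 - 21*r/2 + 49/2
(4) = (j - 7)*(j + 2)
(5) = (m - 1/3)*(m + 2)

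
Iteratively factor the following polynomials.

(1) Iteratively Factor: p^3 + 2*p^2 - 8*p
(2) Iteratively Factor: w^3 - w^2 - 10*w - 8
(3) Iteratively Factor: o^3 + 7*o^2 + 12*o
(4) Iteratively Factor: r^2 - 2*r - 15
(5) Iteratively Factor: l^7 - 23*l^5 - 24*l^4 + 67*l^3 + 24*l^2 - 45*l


(1) = (p - 2)*(p^2 + 4*p) = p*(p - 2)*(p + 4)
(2) = (w - 4)*(w^2 + 3*w + 2) = (w - 4)*(w + 2)*(w + 1)
(3) = (o + 3)*(o^2 + 4*o) = (o + 3)*(o + 4)*(o)
(4) = (r + 3)*(r - 5)
(5) = (l + 3)*(l^6 - 3*l^5 - 14*l^4 + 18*l^3 + 13*l^2 - 15*l) = (l + 1)*(l + 3)*(l^5 - 4*l^4 - 10*l^3 + 28*l^2 - 15*l) = l*(l + 1)*(l + 3)*(l^4 - 4*l^3 - 10*l^2 + 28*l - 15) = l*(l - 1)*(l + 1)*(l + 3)*(l^3 - 3*l^2 - 13*l + 15) = l*(l - 1)*(l + 1)*(l + 3)^2*(l^2 - 6*l + 5) = l*(l - 1)^2*(l + 1)*(l + 3)^2*(l - 5)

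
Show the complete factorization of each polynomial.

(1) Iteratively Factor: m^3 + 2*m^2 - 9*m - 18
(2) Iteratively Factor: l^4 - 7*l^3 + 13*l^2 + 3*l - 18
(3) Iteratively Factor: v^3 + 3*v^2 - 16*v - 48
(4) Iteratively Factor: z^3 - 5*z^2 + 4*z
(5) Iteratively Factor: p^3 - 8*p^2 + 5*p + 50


(1) = (m + 2)*(m^2 - 9) = (m - 3)*(m + 2)*(m + 3)
(2) = (l - 3)*(l^3 - 4*l^2 + l + 6) = (l - 3)*(l - 2)*(l^2 - 2*l - 3) = (l - 3)*(l - 2)*(l + 1)*(l - 3)
(3) = (v + 4)*(v^2 - v - 12) = (v - 4)*(v + 4)*(v + 3)
(4) = (z - 4)*(z^2 - z) = (z - 4)*(z - 1)*(z)
(5) = (p + 2)*(p^2 - 10*p + 25) = (p - 5)*(p + 2)*(p - 5)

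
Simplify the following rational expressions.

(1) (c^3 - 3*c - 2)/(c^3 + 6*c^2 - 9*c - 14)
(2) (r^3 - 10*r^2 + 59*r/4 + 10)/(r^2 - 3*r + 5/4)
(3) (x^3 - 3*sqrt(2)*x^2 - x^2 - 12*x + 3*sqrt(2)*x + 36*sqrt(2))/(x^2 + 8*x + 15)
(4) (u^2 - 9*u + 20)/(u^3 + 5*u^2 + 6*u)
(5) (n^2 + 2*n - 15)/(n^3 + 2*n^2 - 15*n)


(1) = (c + 1)/(c + 7)
(2) = (2*r^2 - 15*r - 8)/(2*r - 1)
(3) = (x^2 + x*(-3*sqrt(2) - 4) + 12*sqrt(2))/(x + 5)
(4) = (u^2 - 9*u + 20)/(u^3 + 5*u^2 + 6*u)
(5) = 1/n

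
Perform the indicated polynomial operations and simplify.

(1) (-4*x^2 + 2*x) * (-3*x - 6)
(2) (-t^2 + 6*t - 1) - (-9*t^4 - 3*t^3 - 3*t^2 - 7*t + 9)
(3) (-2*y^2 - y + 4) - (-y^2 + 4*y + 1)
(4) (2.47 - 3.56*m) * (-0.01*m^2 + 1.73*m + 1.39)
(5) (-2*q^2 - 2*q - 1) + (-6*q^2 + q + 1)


(1) = 12*x^3 + 18*x^2 - 12*x
(2) = 9*t^4 + 3*t^3 + 2*t^2 + 13*t - 10
(3) = -y^2 - 5*y + 3
(4) = 0.0356*m^3 - 6.1835*m^2 - 0.6753*m + 3.4333
(5) = -8*q^2 - q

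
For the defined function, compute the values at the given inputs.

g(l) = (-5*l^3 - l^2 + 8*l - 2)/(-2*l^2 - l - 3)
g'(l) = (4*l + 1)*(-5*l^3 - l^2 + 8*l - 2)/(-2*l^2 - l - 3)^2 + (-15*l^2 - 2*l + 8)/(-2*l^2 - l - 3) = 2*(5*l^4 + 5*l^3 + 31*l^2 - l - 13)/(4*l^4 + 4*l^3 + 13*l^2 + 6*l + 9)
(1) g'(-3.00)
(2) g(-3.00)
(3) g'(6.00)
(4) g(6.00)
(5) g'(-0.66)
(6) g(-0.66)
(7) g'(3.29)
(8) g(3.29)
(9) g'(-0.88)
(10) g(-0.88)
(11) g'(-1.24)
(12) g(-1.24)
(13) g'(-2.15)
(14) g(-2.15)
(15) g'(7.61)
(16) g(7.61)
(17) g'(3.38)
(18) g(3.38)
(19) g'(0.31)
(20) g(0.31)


(1) = 3.33
(2) = -5.56
(3) = 2.64
(4) = 13.21
(5) = 0.13
(6) = 1.96
(7) = 2.78
(8) = 5.89
(9) = 1.71
(10) = 1.75
(11) = 3.27
(12) = 0.81
(13) = 3.72
(14) = -2.56
(15) = 2.60
(16) = 17.42
(17) = 2.77
(18) = 6.14
(19) = -1.65
(20) = -0.07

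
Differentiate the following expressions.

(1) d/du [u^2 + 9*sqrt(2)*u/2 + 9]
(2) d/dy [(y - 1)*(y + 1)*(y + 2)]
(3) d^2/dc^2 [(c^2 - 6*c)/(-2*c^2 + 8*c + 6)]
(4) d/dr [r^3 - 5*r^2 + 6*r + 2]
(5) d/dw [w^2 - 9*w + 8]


(1) = 2*u + 9*sqrt(2)/2
(2) = 3*y^2 + 4*y - 1
(3) = (2*c^3 - 9*c^2 + 54*c - 81)/(c^6 - 12*c^5 + 39*c^4 + 8*c^3 - 117*c^2 - 108*c - 27)
(4) = 3*r^2 - 10*r + 6
(5) = 2*w - 9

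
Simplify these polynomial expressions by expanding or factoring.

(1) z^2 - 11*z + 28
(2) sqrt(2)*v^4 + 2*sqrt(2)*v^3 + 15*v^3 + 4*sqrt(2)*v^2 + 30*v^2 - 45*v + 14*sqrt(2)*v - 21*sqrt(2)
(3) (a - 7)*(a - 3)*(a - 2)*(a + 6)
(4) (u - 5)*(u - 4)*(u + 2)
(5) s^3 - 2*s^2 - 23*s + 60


(1) = (z - 7)*(z - 4)
(2) = (v - 1)*(v + 3)*(v + 7*sqrt(2))*(sqrt(2)*v + 1)
(3) = a^4 - 6*a^3 - 31*a^2 + 204*a - 252
(4) = u^3 - 7*u^2 + 2*u + 40
(5) = (s - 4)*(s - 3)*(s + 5)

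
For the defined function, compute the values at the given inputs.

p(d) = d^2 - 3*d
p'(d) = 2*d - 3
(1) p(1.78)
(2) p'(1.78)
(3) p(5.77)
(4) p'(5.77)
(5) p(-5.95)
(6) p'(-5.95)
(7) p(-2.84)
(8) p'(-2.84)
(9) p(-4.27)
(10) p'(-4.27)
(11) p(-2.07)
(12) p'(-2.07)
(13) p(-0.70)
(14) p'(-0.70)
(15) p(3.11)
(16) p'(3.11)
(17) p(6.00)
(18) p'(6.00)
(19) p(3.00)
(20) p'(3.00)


(1) = -2.17
(2) = 0.56
(3) = 15.98
(4) = 8.54
(5) = 53.25
(6) = -14.90
(7) = 16.59
(8) = -8.68
(9) = 31.04
(10) = -11.54
(11) = 10.49
(12) = -7.14
(13) = 2.59
(14) = -4.40
(15) = 0.34
(16) = 3.22
(17) = 18.00
(18) = 9.00
(19) = 0.00
(20) = 3.00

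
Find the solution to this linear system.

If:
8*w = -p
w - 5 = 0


Then:
p = -40
w = 5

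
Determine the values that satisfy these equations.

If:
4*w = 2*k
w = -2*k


Then:
k = 0
w = 0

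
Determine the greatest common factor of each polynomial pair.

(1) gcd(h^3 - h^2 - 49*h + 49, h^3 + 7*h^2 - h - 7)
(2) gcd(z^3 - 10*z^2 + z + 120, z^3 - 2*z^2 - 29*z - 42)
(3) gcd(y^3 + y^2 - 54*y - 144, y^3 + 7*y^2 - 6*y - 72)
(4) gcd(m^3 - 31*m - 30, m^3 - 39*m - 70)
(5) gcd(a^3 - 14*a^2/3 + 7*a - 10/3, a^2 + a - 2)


(1) = gcd((h - 7)*(h - 1)*(h + 7), (h - 1)*(h + 1)*(h + 7)) = h^2 + 6*h - 7
(2) = z + 3
(3) = gcd((y - 8)*(y + 3)*(y + 6), (y - 3)*(y + 4)*(y + 6)) = y + 6
(4) = m + 5
(5) = a - 1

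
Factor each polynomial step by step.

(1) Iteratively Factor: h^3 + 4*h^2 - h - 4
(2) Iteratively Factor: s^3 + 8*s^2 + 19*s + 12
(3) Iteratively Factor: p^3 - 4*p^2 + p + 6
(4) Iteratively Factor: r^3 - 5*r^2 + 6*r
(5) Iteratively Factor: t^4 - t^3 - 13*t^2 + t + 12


(1) = (h + 4)*(h^2 - 1) = (h + 1)*(h + 4)*(h - 1)
(2) = (s + 4)*(s^2 + 4*s + 3) = (s + 3)*(s + 4)*(s + 1)
(3) = (p - 2)*(p^2 - 2*p - 3) = (p - 2)*(p + 1)*(p - 3)
(4) = (r - 3)*(r^2 - 2*r) = (r - 3)*(r - 2)*(r)
(5) = (t + 1)*(t^3 - 2*t^2 - 11*t + 12) = (t - 4)*(t + 1)*(t^2 + 2*t - 3) = (t - 4)*(t - 1)*(t + 1)*(t + 3)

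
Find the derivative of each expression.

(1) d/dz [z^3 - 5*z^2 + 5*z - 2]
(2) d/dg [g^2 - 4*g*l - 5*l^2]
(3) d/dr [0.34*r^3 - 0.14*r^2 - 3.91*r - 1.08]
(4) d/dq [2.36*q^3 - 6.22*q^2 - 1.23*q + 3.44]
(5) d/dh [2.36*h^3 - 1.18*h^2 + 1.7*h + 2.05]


(1) = 3*z^2 - 10*z + 5
(2) = 2*g - 4*l
(3) = 1.02*r^2 - 0.28*r - 3.91
(4) = 7.08*q^2 - 12.44*q - 1.23
(5) = 7.08*h^2 - 2.36*h + 1.7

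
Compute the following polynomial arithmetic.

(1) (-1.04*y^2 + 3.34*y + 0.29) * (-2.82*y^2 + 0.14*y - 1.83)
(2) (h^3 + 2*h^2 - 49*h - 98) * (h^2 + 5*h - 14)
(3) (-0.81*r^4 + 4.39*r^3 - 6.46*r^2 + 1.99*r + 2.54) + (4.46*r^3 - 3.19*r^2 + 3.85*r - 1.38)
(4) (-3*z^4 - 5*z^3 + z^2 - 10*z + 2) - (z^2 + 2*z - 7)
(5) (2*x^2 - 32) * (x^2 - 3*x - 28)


(1) = 2.9328*y^4 - 9.5644*y^3 + 1.553*y^2 - 6.0716*y - 0.5307
(2) = h^5 + 7*h^4 - 53*h^3 - 371*h^2 + 196*h + 1372
(3) = -0.81*r^4 + 8.85*r^3 - 9.65*r^2 + 5.84*r + 1.16
(4) = -3*z^4 - 5*z^3 - 12*z + 9
(5) = 2*x^4 - 6*x^3 - 88*x^2 + 96*x + 896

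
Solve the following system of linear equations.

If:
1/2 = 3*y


Then:
y = 1/6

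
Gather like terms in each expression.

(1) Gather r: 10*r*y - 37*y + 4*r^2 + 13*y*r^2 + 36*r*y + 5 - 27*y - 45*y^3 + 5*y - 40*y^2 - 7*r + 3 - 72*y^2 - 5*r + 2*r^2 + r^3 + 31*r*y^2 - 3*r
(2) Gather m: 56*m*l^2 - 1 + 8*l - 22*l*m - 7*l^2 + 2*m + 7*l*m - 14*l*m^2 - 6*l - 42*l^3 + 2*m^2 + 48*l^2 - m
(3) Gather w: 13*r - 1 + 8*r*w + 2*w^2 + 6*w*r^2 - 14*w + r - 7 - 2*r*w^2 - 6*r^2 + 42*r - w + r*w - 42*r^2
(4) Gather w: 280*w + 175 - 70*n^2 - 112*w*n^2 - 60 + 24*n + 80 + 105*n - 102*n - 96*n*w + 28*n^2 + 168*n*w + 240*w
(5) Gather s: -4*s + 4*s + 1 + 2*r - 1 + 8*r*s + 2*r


(1) = r^3 + r^2*(13*y + 6) + r*(31*y^2 + 46*y - 15) - 45*y^3 - 112*y^2 - 59*y + 8
(2) = -42*l^3 + 41*l^2 + 2*l + m^2*(2 - 14*l) + m*(56*l^2 - 15*l + 1) - 1
(3) = -48*r^2 + 56*r + w^2*(2 - 2*r) + w*(6*r^2 + 9*r - 15) - 8
(4) = -42*n^2 + 27*n + w*(-112*n^2 + 72*n + 520) + 195
(5) = 8*r*s + 4*r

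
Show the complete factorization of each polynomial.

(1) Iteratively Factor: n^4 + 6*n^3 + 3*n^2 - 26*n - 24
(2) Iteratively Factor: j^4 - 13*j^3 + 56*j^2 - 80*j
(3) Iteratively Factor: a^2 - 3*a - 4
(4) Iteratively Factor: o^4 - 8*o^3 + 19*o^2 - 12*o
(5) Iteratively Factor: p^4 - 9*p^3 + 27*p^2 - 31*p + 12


(1) = (n - 2)*(n^3 + 8*n^2 + 19*n + 12) = (n - 2)*(n + 4)*(n^2 + 4*n + 3) = (n - 2)*(n + 1)*(n + 4)*(n + 3)
(2) = (j - 5)*(j^3 - 8*j^2 + 16*j) = (j - 5)*(j - 4)*(j^2 - 4*j) = (j - 5)*(j - 4)^2*(j)
(3) = (a - 4)*(a + 1)
(4) = (o - 3)*(o^3 - 5*o^2 + 4*o) = (o - 3)*(o - 1)*(o^2 - 4*o) = o*(o - 3)*(o - 1)*(o - 4)
(5) = (p - 3)*(p^3 - 6*p^2 + 9*p - 4) = (p - 4)*(p - 3)*(p^2 - 2*p + 1) = (p - 4)*(p - 3)*(p - 1)*(p - 1)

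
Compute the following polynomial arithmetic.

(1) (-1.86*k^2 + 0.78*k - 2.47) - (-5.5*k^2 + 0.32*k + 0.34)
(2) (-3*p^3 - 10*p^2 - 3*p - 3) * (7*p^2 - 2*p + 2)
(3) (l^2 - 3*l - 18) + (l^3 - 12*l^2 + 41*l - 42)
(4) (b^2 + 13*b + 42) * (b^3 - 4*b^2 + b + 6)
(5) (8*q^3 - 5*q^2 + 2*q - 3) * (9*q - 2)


(1) = 3.64*k^2 + 0.46*k - 2.81
(2) = -21*p^5 - 64*p^4 - 7*p^3 - 35*p^2 - 6
(3) = l^3 - 11*l^2 + 38*l - 60
(4) = b^5 + 9*b^4 - 9*b^3 - 149*b^2 + 120*b + 252
(5) = 72*q^4 - 61*q^3 + 28*q^2 - 31*q + 6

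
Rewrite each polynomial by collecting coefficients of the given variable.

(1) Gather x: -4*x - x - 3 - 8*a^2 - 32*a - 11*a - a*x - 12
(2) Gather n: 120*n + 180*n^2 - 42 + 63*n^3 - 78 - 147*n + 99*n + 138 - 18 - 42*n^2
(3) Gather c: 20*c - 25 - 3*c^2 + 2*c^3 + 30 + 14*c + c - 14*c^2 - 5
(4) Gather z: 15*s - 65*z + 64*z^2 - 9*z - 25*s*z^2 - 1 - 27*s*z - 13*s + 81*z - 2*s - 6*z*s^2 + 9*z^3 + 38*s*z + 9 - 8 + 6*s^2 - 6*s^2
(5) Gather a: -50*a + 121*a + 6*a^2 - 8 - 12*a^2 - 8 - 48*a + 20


(1) = -8*a^2 - 43*a + x*(-a - 5) - 15
(2) = 63*n^3 + 138*n^2 + 72*n
(3) = 2*c^3 - 17*c^2 + 35*c
(4) = 9*z^3 + z^2*(64 - 25*s) + z*(-6*s^2 + 11*s + 7)
(5) = -6*a^2 + 23*a + 4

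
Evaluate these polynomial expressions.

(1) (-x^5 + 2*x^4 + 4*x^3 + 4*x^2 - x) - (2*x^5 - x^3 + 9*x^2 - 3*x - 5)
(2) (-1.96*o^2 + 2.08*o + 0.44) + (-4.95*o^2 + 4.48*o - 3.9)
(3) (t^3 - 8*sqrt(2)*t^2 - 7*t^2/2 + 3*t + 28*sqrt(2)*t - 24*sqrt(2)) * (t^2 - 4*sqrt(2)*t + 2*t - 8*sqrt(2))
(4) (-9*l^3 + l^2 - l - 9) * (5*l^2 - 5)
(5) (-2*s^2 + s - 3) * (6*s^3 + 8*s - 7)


(1) = -3*x^5 + 2*x^4 + 5*x^3 - 5*x^2 + 2*x + 5
(2) = -6.91*o^2 + 6.56*o - 3.46
(3) = t^5 - 12*sqrt(2)*t^4 - 3*t^4/2 + 18*sqrt(2)*t^3 + 60*t^3 - 90*t^2 + 48*sqrt(2)*t^2 - 256*t - 72*sqrt(2)*t + 384
(4) = -45*l^5 + 5*l^4 + 40*l^3 - 50*l^2 + 5*l + 45
(5) = -12*s^5 + 6*s^4 - 34*s^3 + 22*s^2 - 31*s + 21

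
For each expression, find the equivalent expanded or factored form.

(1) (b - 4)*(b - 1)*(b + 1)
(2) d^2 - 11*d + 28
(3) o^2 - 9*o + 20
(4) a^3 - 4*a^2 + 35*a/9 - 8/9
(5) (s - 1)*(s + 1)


(1) = b^3 - 4*b^2 - b + 4
(2) = (d - 7)*(d - 4)
(3) = (o - 5)*(o - 4)
(4) = (a - 8/3)*(a - 1)*(a - 1/3)
(5) = s^2 - 1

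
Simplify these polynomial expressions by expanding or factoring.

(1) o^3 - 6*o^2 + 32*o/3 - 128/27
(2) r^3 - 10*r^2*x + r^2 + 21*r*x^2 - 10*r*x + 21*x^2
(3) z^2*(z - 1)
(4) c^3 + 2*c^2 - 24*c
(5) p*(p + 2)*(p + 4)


(1) = (o - 8/3)^2*(o - 2/3)
(2) = (r + 1)*(r - 7*x)*(r - 3*x)
(3) = z^3 - z^2
(4) = c*(c - 4)*(c + 6)
(5) = p^3 + 6*p^2 + 8*p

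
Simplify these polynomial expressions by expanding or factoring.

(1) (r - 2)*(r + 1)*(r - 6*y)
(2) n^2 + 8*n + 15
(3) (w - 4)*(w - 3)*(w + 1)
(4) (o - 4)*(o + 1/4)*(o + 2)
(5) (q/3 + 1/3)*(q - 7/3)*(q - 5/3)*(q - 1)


(1) = r^3 - 6*r^2*y - r^2 + 6*r*y - 2*r + 12*y
(2) = (n + 3)*(n + 5)
(3) = w^3 - 6*w^2 + 5*w + 12
(4) = o^3 - 7*o^2/4 - 17*o/2 - 2
(5) = q^4/3 - 4*q^3/3 + 26*q^2/27 + 4*q/3 - 35/27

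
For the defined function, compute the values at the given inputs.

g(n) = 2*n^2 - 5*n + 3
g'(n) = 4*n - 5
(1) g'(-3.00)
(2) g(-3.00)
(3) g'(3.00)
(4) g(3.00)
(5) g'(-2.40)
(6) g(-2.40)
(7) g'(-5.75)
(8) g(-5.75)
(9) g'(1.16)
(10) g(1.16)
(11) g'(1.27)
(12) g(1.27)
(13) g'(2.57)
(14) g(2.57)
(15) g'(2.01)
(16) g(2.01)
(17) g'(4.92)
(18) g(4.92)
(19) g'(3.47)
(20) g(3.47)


(1) = -17.00
(2) = 36.00
(3) = 7.00
(4) = 6.00
(5) = -14.60
(6) = 26.52
(7) = -28.00
(8) = 97.88
(9) = -0.36
(10) = -0.11
(11) = 0.08
(12) = -0.12
(13) = 5.28
(14) = 3.36
(15) = 3.04
(16) = 1.03
(17) = 14.68
(18) = 26.81
(19) = 8.88
(20) = 9.73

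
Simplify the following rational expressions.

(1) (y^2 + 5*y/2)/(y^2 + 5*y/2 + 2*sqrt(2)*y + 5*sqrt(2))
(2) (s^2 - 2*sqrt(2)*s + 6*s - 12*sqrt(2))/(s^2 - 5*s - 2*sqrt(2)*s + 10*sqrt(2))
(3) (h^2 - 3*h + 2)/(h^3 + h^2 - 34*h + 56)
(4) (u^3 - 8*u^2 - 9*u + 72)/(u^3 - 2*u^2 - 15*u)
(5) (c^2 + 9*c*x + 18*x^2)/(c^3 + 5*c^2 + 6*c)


(1) = 4*y/(4*y + 8*sqrt(2))
(2) = (s + 6)/(s - 5)
(3) = (h - 1)/(h^2 + 3*h - 28)
(4) = (u^2 - 11*u + 24)/(u^2 - 5*u)
(5) = (c^2 + 9*c*x + 18*x^2)/(c^3 + 5*c^2 + 6*c)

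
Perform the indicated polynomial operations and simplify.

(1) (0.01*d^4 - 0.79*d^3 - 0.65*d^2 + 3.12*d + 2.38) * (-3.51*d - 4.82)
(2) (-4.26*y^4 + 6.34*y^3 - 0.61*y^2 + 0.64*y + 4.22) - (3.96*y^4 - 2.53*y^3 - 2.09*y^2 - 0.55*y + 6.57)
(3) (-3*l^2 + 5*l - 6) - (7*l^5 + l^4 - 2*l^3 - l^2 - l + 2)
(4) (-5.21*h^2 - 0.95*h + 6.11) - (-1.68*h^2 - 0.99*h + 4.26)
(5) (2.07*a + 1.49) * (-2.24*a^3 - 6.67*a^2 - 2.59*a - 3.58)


(1) = -0.0351*d^5 + 2.7247*d^4 + 6.0893*d^3 - 7.8182*d^2 - 23.3922*d - 11.4716
(2) = -8.22*y^4 + 8.87*y^3 + 1.48*y^2 + 1.19*y - 2.35
(3) = -7*l^5 - l^4 + 2*l^3 - 2*l^2 + 6*l - 8
(4) = -3.53*h^2 + 0.04*h + 1.85
(5) = -4.6368*a^4 - 17.1445*a^3 - 15.2996*a^2 - 11.2697*a - 5.3342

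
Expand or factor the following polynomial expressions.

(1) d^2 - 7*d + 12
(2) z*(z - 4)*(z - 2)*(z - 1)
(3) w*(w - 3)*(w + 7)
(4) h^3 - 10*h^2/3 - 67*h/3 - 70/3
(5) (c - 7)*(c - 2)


(1) = (d - 4)*(d - 3)
(2) = z^4 - 7*z^3 + 14*z^2 - 8*z
(3) = w^3 + 4*w^2 - 21*w
(4) = (h - 7)*(h + 5/3)*(h + 2)
(5) = c^2 - 9*c + 14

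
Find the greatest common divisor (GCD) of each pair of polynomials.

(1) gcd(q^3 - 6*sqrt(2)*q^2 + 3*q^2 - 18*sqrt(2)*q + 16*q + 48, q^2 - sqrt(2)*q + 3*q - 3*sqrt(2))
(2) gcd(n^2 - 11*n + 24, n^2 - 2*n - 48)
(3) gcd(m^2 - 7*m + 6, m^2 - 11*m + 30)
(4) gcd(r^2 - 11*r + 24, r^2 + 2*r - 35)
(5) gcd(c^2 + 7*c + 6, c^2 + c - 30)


(1) = gcd((q + 3)*(q - 4*sqrt(2))*(q - 2*sqrt(2)), (q + 3)*(q - sqrt(2))) = q + 3
(2) = n - 8
(3) = gcd((m - 6)*(m - 1), (m - 6)*(m - 5)) = m - 6
(4) = gcd((r - 8)*(r - 3), (r - 5)*(r + 7)) = 1
(5) = gcd((c + 1)*(c + 6), (c - 5)*(c + 6)) = c + 6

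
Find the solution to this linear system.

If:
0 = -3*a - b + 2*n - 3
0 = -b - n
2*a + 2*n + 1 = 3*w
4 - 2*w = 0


Then:
a = 3/4
b = -7/4
n = 7/4
w = 2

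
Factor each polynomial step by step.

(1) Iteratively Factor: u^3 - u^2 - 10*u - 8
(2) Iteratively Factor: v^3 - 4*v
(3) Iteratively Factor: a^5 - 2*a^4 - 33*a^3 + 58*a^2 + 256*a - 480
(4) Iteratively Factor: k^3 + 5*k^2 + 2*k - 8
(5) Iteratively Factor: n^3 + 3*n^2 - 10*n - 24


(1) = (u + 1)*(u^2 - 2*u - 8) = (u - 4)*(u + 1)*(u + 2)
(2) = (v + 2)*(v^2 - 2*v) = (v - 2)*(v + 2)*(v)
(3) = (a - 2)*(a^4 - 33*a^2 - 8*a + 240) = (a - 5)*(a - 2)*(a^3 + 5*a^2 - 8*a - 48) = (a - 5)*(a - 3)*(a - 2)*(a^2 + 8*a + 16) = (a - 5)*(a - 3)*(a - 2)*(a + 4)*(a + 4)
(4) = (k + 2)*(k^2 + 3*k - 4) = (k - 1)*(k + 2)*(k + 4)
(5) = (n + 2)*(n^2 + n - 12) = (n - 3)*(n + 2)*(n + 4)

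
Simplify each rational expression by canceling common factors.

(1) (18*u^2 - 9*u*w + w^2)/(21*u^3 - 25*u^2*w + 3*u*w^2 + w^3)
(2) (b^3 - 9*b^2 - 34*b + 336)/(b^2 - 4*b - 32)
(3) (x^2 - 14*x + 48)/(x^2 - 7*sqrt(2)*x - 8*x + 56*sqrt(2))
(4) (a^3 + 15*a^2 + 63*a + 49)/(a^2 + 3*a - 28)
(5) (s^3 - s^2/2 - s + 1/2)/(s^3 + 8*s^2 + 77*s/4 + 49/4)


(1) = (6*u - w)/(7*u^2 - 6*u*w - w^2)
(2) = (b^2 - b - 42)/(b + 4)
(3) = (x - 6)/(x - 7*sqrt(2))
(4) = (a^2 + 8*a + 7)/(a - 4)
(5) = (4*s^2 - 6*s + 2)/(4*s^2 + 28*s + 49)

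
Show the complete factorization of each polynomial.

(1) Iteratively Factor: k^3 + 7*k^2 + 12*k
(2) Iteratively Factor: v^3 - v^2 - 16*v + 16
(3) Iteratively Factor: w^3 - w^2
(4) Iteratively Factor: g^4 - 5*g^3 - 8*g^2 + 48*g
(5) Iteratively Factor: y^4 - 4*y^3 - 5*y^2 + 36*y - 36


(1) = (k + 4)*(k^2 + 3*k) = (k + 3)*(k + 4)*(k)
(2) = (v + 4)*(v^2 - 5*v + 4) = (v - 4)*(v + 4)*(v - 1)
(3) = (w)*(w^2 - w) = w*(w - 1)*(w)
(4) = (g)*(g^3 - 5*g^2 - 8*g + 48) = g*(g - 4)*(g^2 - g - 12) = g*(g - 4)*(g + 3)*(g - 4)
(5) = (y + 3)*(y^3 - 7*y^2 + 16*y - 12) = (y - 3)*(y + 3)*(y^2 - 4*y + 4) = (y - 3)*(y - 2)*(y + 3)*(y - 2)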